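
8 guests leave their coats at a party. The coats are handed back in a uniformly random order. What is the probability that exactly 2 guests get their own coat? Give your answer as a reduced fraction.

53/288

Choose which 2 of the 8 are fixed: C(8,2) = 28 ways.
The remaining 6 must have no fixed point: D(6) = 265.
P = 28·265/40320 = 53/288.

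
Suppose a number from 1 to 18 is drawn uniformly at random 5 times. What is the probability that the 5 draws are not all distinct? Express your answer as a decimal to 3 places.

0.456

P(all 5 different) = 18/18 · 17/18 · ··· · 14/18 ≈ 0.544.
P(at least two equal) = 1 − 0.544 = 0.456.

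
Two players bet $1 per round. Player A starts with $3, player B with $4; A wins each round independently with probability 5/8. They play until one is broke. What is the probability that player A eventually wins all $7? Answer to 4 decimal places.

0.8066

Let r = q/p = (3/8)/(5/8) = 3/5. The recurrence P(i) = p·P(i+1) + q·P(i−1) with P(0)=0, P(7)=1 gives P(i) = (1 − r^i)/(1 − r^7).
P(3) = (1 − (3/5)^3) / (1 − (3/5)^7) = 30625/37969 ≈ 0.8066.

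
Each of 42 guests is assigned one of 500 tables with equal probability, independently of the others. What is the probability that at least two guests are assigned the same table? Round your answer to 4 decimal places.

0.8300

It's easier to compute the probability that all 42 are distinct.
P(all distinct) = 500/500 · 499/500 · ··· · 459/500 ≈ 0.1700.
So the probability of at least one match is 1 − 0.1700 = 0.8300.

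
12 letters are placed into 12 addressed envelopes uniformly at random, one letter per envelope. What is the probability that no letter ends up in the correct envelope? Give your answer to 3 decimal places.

0.368

This is the derangement probability: permutations of 12 with no fixed point.
D(12) = 12! · (1 − 1/1! + 1/2! − ··· + (−1)^12/12!) = 176214841.
P = 176214841/479001600 = 16019531/43545600 ≈ 0.368.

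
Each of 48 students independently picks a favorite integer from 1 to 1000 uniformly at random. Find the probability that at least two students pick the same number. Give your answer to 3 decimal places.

0.682

It's easier to compute the probability that all 48 are distinct.
P(all distinct) = 1000/1000 · 999/1000 · ··· · 953/1000 ≈ 0.318.
So the probability of at least one match is 1 − 0.318 = 0.682.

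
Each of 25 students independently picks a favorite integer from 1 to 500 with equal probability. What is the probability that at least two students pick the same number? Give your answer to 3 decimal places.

It's easier to compute the probability that all 25 are distinct.
P(all distinct) = 500/500 · 499/500 · ··· · 476/500 ≈ 0.543.
So the probability of at least one match is 1 − 0.543 = 0.457.

0.457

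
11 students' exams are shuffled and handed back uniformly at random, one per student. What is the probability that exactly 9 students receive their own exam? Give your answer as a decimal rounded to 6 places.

Choose which 9 of the 11 are fixed: C(11,9) = 55 ways.
The remaining 2 must have no fixed point: D(2) = 1.
P = 55·1/39916800 = 1/725760 ≈ 0.000001.

0.000001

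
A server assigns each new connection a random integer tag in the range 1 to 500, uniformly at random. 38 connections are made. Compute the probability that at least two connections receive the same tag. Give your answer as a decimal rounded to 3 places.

0.764

It's easier to compute the probability that all 38 are distinct.
P(all distinct) = 500/500 · 499/500 · ··· · 463/500 ≈ 0.236.
So the probability of at least one match is 1 − 0.236 = 0.764.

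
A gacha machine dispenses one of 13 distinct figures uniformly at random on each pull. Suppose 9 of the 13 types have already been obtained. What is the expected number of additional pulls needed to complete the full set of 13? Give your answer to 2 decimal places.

27.08

Starting from 9 distinct types, each trial gives a new one with probability (13−i)/13 when i types are held, so the wait for the next new type is 13/(13−i).
E = 13/4 + 13/3 + 13/2 + 13/1 = 325/12 ≈ 27.08.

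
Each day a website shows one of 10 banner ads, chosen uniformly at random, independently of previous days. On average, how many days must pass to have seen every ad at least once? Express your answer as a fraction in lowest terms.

7381/252

After i distinct types are collected, each trial gives a new one with probability (10−i)/10, so the expected wait for the next new type is 10/(10−i).
E = 10/10 + 10/9 + 10/8 + 10/7 + 10/6 + 10/5 + 10/4 + 10/3 + 10/2 + 10/1 = 7381/252.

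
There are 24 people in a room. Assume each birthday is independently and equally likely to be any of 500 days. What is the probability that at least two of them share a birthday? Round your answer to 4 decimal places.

It's easier to compute the probability that all 24 are distinct.
P(all distinct) = 500/500 · 499/500 · ··· · 477/500 ≈ 0.5707.
So the probability of at least one match is 1 − 0.5707 = 0.4293.

0.4293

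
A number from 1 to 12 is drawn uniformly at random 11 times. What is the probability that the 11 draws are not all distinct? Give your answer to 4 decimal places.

P(all 11 different) = 12/12 · 11/12 · ··· · 2/12 ≈ 0.0006.
P(at least two equal) = 1 − 0.0006 = 0.9994.

0.9994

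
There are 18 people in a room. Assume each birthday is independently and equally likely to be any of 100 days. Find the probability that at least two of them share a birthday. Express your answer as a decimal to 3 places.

0.804

It's easier to compute the probability that all 18 are distinct.
P(all distinct) = 100/100 · 99/100 · ··· · 83/100 ≈ 0.196.
So the probability of at least one match is 1 − 0.196 = 0.804.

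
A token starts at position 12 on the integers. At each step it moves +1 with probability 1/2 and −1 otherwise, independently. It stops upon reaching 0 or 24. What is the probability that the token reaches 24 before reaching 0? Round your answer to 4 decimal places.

With a fair step, P(i) = ½P(i−1) + ½P(i+1) with P(0)=0, P(24)=1 has the linear solution P(i) = i/24.
P(12) = 12/24 = 1/2 ≈ 0.5000.

0.5000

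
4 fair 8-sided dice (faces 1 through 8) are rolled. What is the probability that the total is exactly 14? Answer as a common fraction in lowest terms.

There are 8^4 = 4096 equally likely outcomes.
The number of ordered 4-tuples from {1,…,8} summing to 14 is 246.
P(sum = 14) = 246/4096 = 123/2048.

123/2048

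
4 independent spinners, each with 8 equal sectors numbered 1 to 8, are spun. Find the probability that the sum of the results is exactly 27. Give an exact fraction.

7/512

There are 8^4 = 4096 equally likely outcomes.
The number of ordered 4-tuples from {1,…,8} summing to 27 is 56.
P(sum = 27) = 56/4096 = 7/512.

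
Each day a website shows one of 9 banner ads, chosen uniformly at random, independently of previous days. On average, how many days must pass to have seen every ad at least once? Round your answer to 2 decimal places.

After i distinct types are collected, each trial gives a new one with probability (9−i)/9, so the expected wait for the next new type is 9/(9−i).
E = 9/9 + 9/8 + 9/7 + 9/6 + 9/5 + 9/4 + 9/3 + 9/2 + 9/1 = 7129/280 ≈ 25.46.

25.46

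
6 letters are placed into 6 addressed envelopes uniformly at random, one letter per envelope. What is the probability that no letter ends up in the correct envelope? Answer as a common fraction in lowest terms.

This is the derangement probability: permutations of 6 with no fixed point.
D(6) = 6! · (1 − 1/1! + 1/2! − ··· + (−1)^6/6!) = 265.
P = 265/720 = 53/144.

53/144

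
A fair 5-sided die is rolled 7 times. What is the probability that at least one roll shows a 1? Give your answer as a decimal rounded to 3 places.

P(no roll shows a 1) = (4/5)^7 ≈ 0.210.
P(at least one) = 1 − 0.210 = 0.790.

0.790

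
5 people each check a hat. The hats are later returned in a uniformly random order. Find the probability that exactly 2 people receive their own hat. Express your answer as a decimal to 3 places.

0.167

Choose which 2 of the 5 are fixed: C(5,2) = 10 ways.
The remaining 3 must have no fixed point: D(3) = 2.
P = 10·2/120 = 1/6 ≈ 0.167.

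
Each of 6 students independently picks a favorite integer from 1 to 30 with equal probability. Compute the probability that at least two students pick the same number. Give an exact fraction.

It's easier to compute the probability that all 6 are distinct.
P(all distinct) = 30/30 · 29/30 · ··· · 25/30 = 2639/4500.
So the probability of at least one match is 1 − 2639/4500 = 1861/4500.

1861/4500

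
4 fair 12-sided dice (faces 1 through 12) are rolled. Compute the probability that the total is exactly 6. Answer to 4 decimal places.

There are 12^4 = 20736 equally likely outcomes.
The number of ordered 4-tuples from {1,…,12} summing to 6 is 10.
P(sum = 6) = 10/20736 = 5/10368 ≈ 0.0005.

0.0005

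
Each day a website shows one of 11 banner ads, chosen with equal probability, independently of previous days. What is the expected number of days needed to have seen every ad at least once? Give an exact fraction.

83711/2520

After i distinct types are collected, each trial gives a new one with probability (11−i)/11, so the expected wait for the next new type is 11/(11−i).
E = 11/11 + 11/10 + 11/9 + 11/8 + 11/7 + 11/6 + 11/5 + 11/4 + 11/3 + 11/2 + 11/1 = 83711/2520.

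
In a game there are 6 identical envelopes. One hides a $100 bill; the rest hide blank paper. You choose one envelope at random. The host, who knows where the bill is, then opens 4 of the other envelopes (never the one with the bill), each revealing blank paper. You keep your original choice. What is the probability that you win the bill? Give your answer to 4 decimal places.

The host can always open 4 empty envelopes regardless of your choice, so the reveals give no information about your original envelope.
P(win by staying) = 1/6 ≈ 0.1667.

0.1667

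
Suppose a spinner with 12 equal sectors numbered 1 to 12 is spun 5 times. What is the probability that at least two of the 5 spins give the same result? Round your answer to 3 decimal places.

0.618

P(all 5 different) = 12/12 · 11/12 · ··· · 8/12 ≈ 0.382.
P(at least two equal) = 1 − 0.382 = 0.618.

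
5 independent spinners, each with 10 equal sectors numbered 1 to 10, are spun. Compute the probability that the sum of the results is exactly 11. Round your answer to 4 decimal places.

There are 10^5 = 100000 equally likely outcomes.
The number of ordered 5-tuples from {1,…,10} summing to 11 is 210.
P(sum = 11) = 210/100000 = 21/10000 ≈ 0.0021.

0.0021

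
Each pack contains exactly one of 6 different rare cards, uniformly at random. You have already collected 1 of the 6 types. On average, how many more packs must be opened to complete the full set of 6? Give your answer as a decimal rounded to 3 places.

13.700

Starting from 1 distinct type, each trial gives a new one with probability (6−i)/6 when i types are held, so the wait for the next new type is 6/(6−i).
E = 6/5 + 6/4 + 6/3 + 6/2 + 6/1 = 137/10 ≈ 13.700.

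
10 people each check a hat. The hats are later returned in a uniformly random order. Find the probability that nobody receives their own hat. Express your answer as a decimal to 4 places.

0.3679

This is the derangement probability: permutations of 10 with no fixed point.
D(10) = 10! · (1 − 1/1! + 1/2! − ··· + (−1)^10/10!) = 1334961.
P = 1334961/3628800 = 16481/44800 ≈ 0.3679.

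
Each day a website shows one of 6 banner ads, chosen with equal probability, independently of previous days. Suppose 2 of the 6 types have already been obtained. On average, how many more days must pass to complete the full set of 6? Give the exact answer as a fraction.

25/2

Starting from 2 distinct types, each trial gives a new one with probability (6−i)/6 when i types are held, so the wait for the next new type is 6/(6−i).
E = 6/4 + 6/3 + 6/2 + 6/1 = 25/2.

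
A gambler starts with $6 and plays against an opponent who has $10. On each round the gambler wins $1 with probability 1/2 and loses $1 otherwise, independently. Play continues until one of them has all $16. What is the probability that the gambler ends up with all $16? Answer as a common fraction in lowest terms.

3/8

With a fair step, P(i) = ½P(i−1) + ½P(i+1) with P(0)=0, P(16)=1 has the linear solution P(i) = i/16.
P(6) = 6/16 = 3/8.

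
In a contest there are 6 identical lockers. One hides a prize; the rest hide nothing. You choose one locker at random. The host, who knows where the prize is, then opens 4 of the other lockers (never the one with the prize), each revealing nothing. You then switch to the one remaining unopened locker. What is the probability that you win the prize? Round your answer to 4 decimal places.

Your original locker holds the prize with probability 1/6, so the other 5 collectively hold it with probability 5/6.
The host can always find 4 empty lockers to open, so the reveals don't change that 5/6; it is now spread over the 1 remaining unopened locker.
P(win by switching) = (5/6) · (1/1) = 5/6 ≈ 0.8333.

0.8333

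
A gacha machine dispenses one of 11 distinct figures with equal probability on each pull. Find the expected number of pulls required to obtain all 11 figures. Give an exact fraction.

83711/2520

After i distinct types are collected, each trial gives a new one with probability (11−i)/11, so the expected wait for the next new type is 11/(11−i).
E = 11/11 + 11/10 + 11/9 + 11/8 + 11/7 + 11/6 + 11/5 + 11/4 + 11/3 + 11/2 + 11/1 = 83711/2520.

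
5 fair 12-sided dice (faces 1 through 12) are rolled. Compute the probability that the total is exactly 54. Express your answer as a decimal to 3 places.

There are 12^5 = 248832 equally likely outcomes.
The number of ordered 5-tuples from {1,…,12} summing to 54 is 210.
P(sum = 54) = 210/248832 = 35/41472 ≈ 0.001.

0.001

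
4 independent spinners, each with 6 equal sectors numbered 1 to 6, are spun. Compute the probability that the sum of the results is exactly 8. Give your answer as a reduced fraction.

35/1296

There are 6^4 = 1296 equally likely outcomes.
The number of ordered 4-tuples from {1,…,6} summing to 8 is 35.
P(sum = 8) = 35/1296.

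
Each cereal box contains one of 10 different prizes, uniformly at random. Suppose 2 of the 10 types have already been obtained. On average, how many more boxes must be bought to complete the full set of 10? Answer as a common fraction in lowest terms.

Starting from 2 distinct types, each trial gives a new one with probability (10−i)/10 when i types are held, so the wait for the next new type is 10/(10−i).
E = 10/8 + 10/7 + 10/6 + 10/5 + 10/4 + 10/3 + 10/2 + 10/1 = 761/28.

761/28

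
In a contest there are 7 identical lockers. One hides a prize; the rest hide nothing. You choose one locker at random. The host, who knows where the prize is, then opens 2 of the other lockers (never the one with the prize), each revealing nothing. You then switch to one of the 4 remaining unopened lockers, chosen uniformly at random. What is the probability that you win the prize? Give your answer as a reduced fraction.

3/14

Your original locker holds the prize with probability 1/7, so the other 6 collectively hold it with probability 6/7.
The host can always find 2 empty lockers to open, so the reveals don't change that 6/7; it is now spread over the 4 remaining unopened lockers.
P(win by switching) = (6/7) · (1/4) = 3/14.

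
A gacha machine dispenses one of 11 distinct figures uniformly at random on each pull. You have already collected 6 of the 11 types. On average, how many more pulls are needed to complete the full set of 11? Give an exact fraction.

Starting from 6 distinct types, each trial gives a new one with probability (11−i)/11 when i types are held, so the wait for the next new type is 11/(11−i).
E = 11/5 + 11/4 + 11/3 + 11/2 + 11/1 = 1507/60.

1507/60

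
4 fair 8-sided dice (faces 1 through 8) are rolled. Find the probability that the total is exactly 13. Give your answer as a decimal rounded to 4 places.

There are 8^4 = 4096 equally likely outcomes.
The number of ordered 4-tuples from {1,…,8} summing to 13 is 204.
P(sum = 13) = 204/4096 = 51/1024 ≈ 0.0498.

0.0498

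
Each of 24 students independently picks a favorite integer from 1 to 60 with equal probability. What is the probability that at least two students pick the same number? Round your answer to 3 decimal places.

0.995

It's easier to compute the probability that all 24 are distinct.
P(all distinct) = 60/60 · 59/60 · ··· · 37/60 ≈ 0.005.
So the probability of at least one match is 1 − 0.005 = 0.995.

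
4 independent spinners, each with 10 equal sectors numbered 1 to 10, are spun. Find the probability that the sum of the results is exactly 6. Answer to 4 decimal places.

0.0010

There are 10^4 = 10000 equally likely outcomes.
The number of ordered 4-tuples from {1,…,10} summing to 6 is 10.
P(sum = 6) = 10/10000 = 1/1000 ≈ 0.0010.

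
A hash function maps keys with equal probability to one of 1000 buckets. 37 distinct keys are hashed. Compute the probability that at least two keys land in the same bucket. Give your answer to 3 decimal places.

It's easier to compute the probability that all 37 are distinct.
P(all distinct) = 1000/1000 · 999/1000 · ··· · 964/1000 ≈ 0.510.
So the probability of at least one match is 1 − 0.510 = 0.490.

0.490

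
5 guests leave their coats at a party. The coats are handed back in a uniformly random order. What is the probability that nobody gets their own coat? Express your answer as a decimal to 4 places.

This is the derangement probability: permutations of 5 with no fixed point.
D(5) = 5! · (1 − 1/1! + 1/2! − ··· + (−1)^5/5!) = 44.
P = 44/120 = 11/30 ≈ 0.3667.

0.3667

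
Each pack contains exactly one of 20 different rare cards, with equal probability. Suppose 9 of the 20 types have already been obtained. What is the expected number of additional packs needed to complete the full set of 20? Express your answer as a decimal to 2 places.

Starting from 9 distinct types, each trial gives a new one with probability (20−i)/20 when i types are held, so the wait for the next new type is 20/(20−i).
E = 20/11 + 20/10 + 20/9 + 20/8 + 20/7 + 20/6 + 20/5 + 20/4 + 20/3 + 20/2 + 20/1 = 83711/1386 ≈ 60.40.

60.40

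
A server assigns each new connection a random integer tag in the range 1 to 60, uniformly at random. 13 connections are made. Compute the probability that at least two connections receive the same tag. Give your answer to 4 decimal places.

It's easier to compute the probability that all 13 are distinct.
P(all distinct) = 60/60 · 59/60 · ··· · 48/60 ≈ 0.2463.
So the probability of at least one match is 1 − 0.2463 = 0.7537.

0.7537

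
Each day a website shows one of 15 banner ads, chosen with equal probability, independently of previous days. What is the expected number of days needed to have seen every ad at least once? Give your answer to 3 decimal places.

After i distinct types are collected, each trial gives a new one with probability (15−i)/15, so the expected wait for the next new type is 15/(15−i).
E = 15/15 + 15/14 + 15/13 + 15/12 + 15/11 + 15/10 + 15/9 + 15/8 + 15/7 + 15/6 + 15/5 + 15/4 + 15/3 + 15/2 + 15/1 = 1195757/24024 ≈ 49.773.

49.773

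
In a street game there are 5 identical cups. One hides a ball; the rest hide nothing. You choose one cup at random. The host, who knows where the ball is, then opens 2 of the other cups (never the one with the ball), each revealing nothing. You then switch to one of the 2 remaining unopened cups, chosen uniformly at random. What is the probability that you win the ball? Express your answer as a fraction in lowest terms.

Your original cup holds the ball with probability 1/5, so the other 4 collectively hold it with probability 4/5.
The host can always find 2 empty cups to open, so the reveals don't change that 4/5; it is now spread over the 2 remaining unopened cups.
P(win by switching) = (4/5) · (1/2) = 2/5.

2/5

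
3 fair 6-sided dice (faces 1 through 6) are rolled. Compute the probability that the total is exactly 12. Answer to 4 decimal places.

0.1157

There are 6^3 = 216 equally likely outcomes.
The number of ordered 3-tuples from {1,…,6} summing to 12 is 25.
P(sum = 12) = 25/216 ≈ 0.1157.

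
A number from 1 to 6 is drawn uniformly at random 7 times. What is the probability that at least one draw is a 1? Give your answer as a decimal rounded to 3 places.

P(no draw is a 1) = (5/6)^7 ≈ 0.279.
P(at least one) = 1 − 0.279 = 0.721.

0.721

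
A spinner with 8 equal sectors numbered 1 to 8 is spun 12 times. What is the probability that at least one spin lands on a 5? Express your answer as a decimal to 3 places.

P(no spin lands on a 5) = (7/8)^12 ≈ 0.201.
P(at least one) = 1 − 0.201 = 0.799.

0.799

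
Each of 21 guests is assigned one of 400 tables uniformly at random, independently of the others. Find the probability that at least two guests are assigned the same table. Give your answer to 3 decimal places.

0.414

It's easier to compute the probability that all 21 are distinct.
P(all distinct) = 400/400 · 399/400 · ··· · 380/400 ≈ 0.586.
So the probability of at least one match is 1 − 0.586 = 0.414.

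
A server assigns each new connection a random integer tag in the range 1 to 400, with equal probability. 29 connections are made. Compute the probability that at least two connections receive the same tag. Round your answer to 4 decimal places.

It's easier to compute the probability that all 29 are distinct.
P(all distinct) = 400/400 · 399/400 · ··· · 372/400 ≈ 0.3535.
So the probability of at least one match is 1 − 0.3535 = 0.6465.

0.6465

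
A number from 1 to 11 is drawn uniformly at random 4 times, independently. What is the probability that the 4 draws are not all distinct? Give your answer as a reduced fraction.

P(all 4 different) = 11/11 · 10/11 · ··· · 8/11 = 720/1331.
P(at least two equal) = 1 − 720/1331 = 611/1331.

611/1331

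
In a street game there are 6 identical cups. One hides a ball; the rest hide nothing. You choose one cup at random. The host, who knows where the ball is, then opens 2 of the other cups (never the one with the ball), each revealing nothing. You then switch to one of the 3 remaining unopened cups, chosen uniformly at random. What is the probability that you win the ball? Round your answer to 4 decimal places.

0.2778

Your original cup holds the ball with probability 1/6, so the other 5 collectively hold it with probability 5/6.
The host can always find 2 empty cups to open, so the reveals don't change that 5/6; it is now spread over the 3 remaining unopened cups.
P(win by switching) = (5/6) · (1/3) = 5/18 ≈ 0.2778.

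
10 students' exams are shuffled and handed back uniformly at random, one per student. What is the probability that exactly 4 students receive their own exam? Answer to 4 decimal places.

0.0153

Choose which 4 of the 10 are fixed: C(10,4) = 210 ways.
The remaining 6 must have no fixed point: D(6) = 265.
P = 210·265/3628800 = 53/3456 ≈ 0.0153.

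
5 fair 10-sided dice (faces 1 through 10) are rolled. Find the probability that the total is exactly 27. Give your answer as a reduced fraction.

3/50

There are 10^5 = 100000 equally likely outcomes.
The number of ordered 5-tuples from {1,…,10} summing to 27 is 6000.
P(sum = 27) = 6000/100000 = 3/50.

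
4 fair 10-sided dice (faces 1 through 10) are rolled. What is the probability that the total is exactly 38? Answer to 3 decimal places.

0.001

There are 10^4 = 10000 equally likely outcomes.
The number of ordered 4-tuples from {1,…,10} summing to 38 is 10.
P(sum = 38) = 10/10000 = 1/1000 ≈ 0.001.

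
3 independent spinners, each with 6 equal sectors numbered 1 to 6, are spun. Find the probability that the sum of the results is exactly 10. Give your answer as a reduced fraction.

There are 6^3 = 216 equally likely outcomes.
The number of ordered 3-tuples from {1,…,6} summing to 10 is 27.
P(sum = 10) = 27/216 = 1/8.

1/8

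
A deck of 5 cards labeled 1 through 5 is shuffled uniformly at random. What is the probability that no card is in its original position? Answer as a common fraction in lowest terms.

11/30

This is the derangement probability: permutations of 5 with no fixed point.
D(5) = 5! · (1 − 1/1! + 1/2! − ··· + (−1)^5/5!) = 44.
P = 44/120 = 11/30.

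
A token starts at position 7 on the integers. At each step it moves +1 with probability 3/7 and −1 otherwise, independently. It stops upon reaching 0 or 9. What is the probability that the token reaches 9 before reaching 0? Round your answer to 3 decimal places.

0.527

Let r = q/p = (4/7)/(3/7) = 4/3. The recurrence P(i) = p·P(i+1) + q·P(i−1) with P(0)=0, P(9)=1 gives P(i) = (1 − r^i)/(1 − r^9).
P(7) = (1 − (4/3)^7) / (1 − (4/3)^9) = 127773/242461 ≈ 0.527.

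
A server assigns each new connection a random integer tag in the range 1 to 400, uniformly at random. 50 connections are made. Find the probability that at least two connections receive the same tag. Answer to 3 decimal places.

0.959

It's easier to compute the probability that all 50 are distinct.
P(all distinct) = 400/400 · 399/400 · ··· · 351/400 ≈ 0.041.
So the probability of at least one match is 1 − 0.041 = 0.959.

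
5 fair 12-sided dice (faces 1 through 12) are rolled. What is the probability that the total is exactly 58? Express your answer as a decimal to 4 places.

There are 12^5 = 248832 equally likely outcomes.
The number of ordered 5-tuples from {1,…,12} summing to 58 is 15.
P(sum = 58) = 15/248832 = 5/82944 ≈ 0.0001.

0.0001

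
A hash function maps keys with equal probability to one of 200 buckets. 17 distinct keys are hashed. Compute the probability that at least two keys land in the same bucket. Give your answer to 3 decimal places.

0.503

It's easier to compute the probability that all 17 are distinct.
P(all distinct) = 200/200 · 199/200 · ··· · 184/200 ≈ 0.497.
So the probability of at least one match is 1 − 0.497 = 0.503.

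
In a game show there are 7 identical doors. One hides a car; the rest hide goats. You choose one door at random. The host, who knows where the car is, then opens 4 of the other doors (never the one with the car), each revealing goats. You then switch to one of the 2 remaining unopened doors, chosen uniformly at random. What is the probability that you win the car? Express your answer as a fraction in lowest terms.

3/7

Your original door holds the car with probability 1/7, so the other 6 collectively hold it with probability 6/7.
The host can always find 4 empty doors to open, so the reveals don't change that 6/7; it is now spread over the 2 remaining unopened doors.
P(win by switching) = (6/7) · (1/2) = 3/7.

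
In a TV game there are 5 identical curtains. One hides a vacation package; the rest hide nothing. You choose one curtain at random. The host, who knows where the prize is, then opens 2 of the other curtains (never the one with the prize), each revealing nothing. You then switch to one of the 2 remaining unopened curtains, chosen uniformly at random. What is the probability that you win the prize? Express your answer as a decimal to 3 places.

Your original curtain holds the prize with probability 1/5, so the other 4 collectively hold it with probability 4/5.
The host can always find 2 empty curtains to open, so the reveals don't change that 4/5; it is now spread over the 2 remaining unopened curtains.
P(win by switching) = (4/5) · (1/2) = 2/5 ≈ 0.400.

0.400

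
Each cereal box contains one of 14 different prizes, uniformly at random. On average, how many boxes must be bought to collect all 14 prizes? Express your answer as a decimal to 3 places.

After i distinct types are collected, each trial gives a new one with probability (14−i)/14, so the expected wait for the next new type is 14/(14−i).
E = 14/14 + 14/13 + 14/12 + 14/11 + 14/10 + 14/9 + 14/8 + 14/7 + 14/6 + 14/5 + 14/4 + 14/3 + 14/2 + 14/1 = 1171733/25740 ≈ 45.522.

45.522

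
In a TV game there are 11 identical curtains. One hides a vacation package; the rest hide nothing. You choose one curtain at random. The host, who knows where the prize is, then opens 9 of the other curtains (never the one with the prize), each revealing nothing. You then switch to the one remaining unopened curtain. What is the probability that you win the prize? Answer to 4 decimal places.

0.9091

Your original curtain holds the prize with probability 1/11, so the other 10 collectively hold it with probability 10/11.
The host can always find 9 empty curtains to open, so the reveals don't change that 10/11; it is now spread over the 1 remaining unopened curtain.
P(win by switching) = (10/11) · (1/1) = 10/11 ≈ 0.9091.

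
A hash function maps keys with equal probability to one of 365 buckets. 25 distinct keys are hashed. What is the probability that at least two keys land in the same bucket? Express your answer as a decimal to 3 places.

It's easier to compute the probability that all 25 are distinct.
P(all distinct) = 365/365 · 364/365 · ··· · 341/365 ≈ 0.431.
So the probability of at least one match is 1 − 0.431 = 0.569.

0.569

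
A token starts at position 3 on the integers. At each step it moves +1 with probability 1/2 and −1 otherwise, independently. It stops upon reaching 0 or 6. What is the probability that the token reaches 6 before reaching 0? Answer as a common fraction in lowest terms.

1/2

With a fair step, P(i) = ½P(i−1) + ½P(i+1) with P(0)=0, P(6)=1 has the linear solution P(i) = i/6.
P(3) = 3/6 = 1/2.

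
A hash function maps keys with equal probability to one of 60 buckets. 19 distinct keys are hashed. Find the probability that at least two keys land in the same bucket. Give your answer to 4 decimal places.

It's easier to compute the probability that all 19 are distinct.
P(all distinct) = 60/60 · 59/60 · ··· · 42/60 ≈ 0.0408.
So the probability of at least one match is 1 − 0.0408 = 0.9592.

0.9592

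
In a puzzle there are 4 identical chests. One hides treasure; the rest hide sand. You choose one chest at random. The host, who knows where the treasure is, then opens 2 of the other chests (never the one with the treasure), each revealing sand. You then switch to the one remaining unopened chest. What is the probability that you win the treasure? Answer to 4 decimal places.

0.7500

Your original chest holds the treasure with probability 1/4, so the other 3 collectively hold it with probability 3/4.
The host can always find 2 empty chests to open, so the reveals don't change that 3/4; it is now spread over the 1 remaining unopened chest.
P(win by switching) = (3/4) · (1/1) = 3/4 ≈ 0.7500.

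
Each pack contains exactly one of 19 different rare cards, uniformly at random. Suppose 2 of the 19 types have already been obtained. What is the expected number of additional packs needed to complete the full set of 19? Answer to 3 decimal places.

Starting from 2 distinct types, each trial gives a new one with probability (19−i)/19 when i types are held, so the wait for the next new type is 19/(19−i).
E = 19/17 + 19/16 + 19/15 + 19/14 + 19/13 + 19/12 + 19/11 + 19/10 + 19/9 + 19/8 + 19/7 + 19/6 + 19/5 + 19/4 + 19/3 + 19/2 + 19/1 = 800702237/12252240 ≈ 65.351.

65.351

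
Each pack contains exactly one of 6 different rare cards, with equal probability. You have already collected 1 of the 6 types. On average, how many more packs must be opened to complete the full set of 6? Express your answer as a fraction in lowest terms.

137/10

Starting from 1 distinct type, each trial gives a new one with probability (6−i)/6 when i types are held, so the wait for the next new type is 6/(6−i).
E = 6/5 + 6/4 + 6/3 + 6/2 + 6/1 = 137/10.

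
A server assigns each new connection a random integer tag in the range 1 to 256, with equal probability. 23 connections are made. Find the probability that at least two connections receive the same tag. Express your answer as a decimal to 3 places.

It's easier to compute the probability that all 23 are distinct.
P(all distinct) = 256/256 · 255/256 · ··· · 234/256 ≈ 0.361.
So the probability of at least one match is 1 − 0.361 = 0.639.

0.639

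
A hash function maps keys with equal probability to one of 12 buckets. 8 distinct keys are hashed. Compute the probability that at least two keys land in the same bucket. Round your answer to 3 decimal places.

0.954

It's easier to compute the probability that all 8 are distinct.
P(all distinct) = 12/12 · 11/12 · ··· · 5/12 ≈ 0.046.
So the probability of at least one match is 1 − 0.046 = 0.954.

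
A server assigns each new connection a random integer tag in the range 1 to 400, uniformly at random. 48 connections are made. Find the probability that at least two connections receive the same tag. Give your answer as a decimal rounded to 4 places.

0.9471

It's easier to compute the probability that all 48 are distinct.
P(all distinct) = 400/400 · 399/400 · ··· · 353/400 ≈ 0.0529.
So the probability of at least one match is 1 − 0.0529 = 0.9471.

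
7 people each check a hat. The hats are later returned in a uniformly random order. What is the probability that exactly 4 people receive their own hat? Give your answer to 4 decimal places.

0.0139

Choose which 4 of the 7 are fixed: C(7,4) = 35 ways.
The remaining 3 must have no fixed point: D(3) = 2.
P = 35·2/5040 = 1/72 ≈ 0.0139.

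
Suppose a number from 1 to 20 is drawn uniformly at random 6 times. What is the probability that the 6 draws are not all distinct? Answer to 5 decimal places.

P(all 6 different) = 20/20 · 19/20 · ··· · 15/20 ≈ 0.43605.
P(at least two equal) = 1 − 0.43605 = 0.56395.

0.56395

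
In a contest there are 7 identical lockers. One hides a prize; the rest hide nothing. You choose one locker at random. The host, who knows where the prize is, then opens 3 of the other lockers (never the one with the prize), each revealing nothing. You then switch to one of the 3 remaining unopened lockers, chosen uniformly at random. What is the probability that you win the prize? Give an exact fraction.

2/7

Your original locker holds the prize with probability 1/7, so the other 6 collectively hold it with probability 6/7.
The host can always find 3 empty lockers to open, so the reveals don't change that 6/7; it is now spread over the 3 remaining unopened lockers.
P(win by switching) = (6/7) · (1/3) = 2/7.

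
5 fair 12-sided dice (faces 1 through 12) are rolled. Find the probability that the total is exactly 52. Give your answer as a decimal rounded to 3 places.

0.002

There are 12^5 = 248832 equally likely outcomes.
The number of ordered 5-tuples from {1,…,12} summing to 52 is 495.
P(sum = 52) = 495/248832 = 55/27648 ≈ 0.002.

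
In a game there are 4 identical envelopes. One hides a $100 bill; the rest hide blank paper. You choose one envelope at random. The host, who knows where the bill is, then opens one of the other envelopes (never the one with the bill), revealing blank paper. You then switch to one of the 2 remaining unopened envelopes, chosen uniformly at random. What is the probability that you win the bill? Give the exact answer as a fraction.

Your original envelope holds the bill with probability 1/4, so the other 3 collectively hold it with probability 3/4.
The host can always find an empty envelope to open, so this doesn't change that 3/4; it is now spread over the 2 remaining unopened envelopes.
P(win by switching) = (3/4) · (1/2) = 3/8.

3/8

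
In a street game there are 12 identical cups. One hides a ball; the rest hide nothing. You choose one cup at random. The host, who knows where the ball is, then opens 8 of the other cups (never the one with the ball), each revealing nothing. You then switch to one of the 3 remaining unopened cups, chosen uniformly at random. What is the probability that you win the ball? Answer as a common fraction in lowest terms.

11/36

Your original cup holds the ball with probability 1/12, so the other 11 collectively hold it with probability 11/12.
The host can always find 8 empty cups to open, so the reveals don't change that 11/12; it is now spread over the 3 remaining unopened cups.
P(win by switching) = (11/12) · (1/3) = 11/36.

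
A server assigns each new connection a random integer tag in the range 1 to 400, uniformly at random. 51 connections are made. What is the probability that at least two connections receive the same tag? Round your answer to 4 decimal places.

It's easier to compute the probability that all 51 are distinct.
P(all distinct) = 400/400 · 399/400 · ··· · 350/400 ≈ 0.0358.
So the probability of at least one match is 1 − 0.0358 = 0.9642.

0.9642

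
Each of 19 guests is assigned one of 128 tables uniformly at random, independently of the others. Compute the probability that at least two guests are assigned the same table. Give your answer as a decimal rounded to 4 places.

0.7547

It's easier to compute the probability that all 19 are distinct.
P(all distinct) = 128/128 · 127/128 · ··· · 110/128 ≈ 0.2453.
So the probability of at least one match is 1 − 0.2453 = 0.7547.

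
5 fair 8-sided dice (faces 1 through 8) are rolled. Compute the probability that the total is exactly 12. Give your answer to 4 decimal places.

There are 8^5 = 32768 equally likely outcomes.
The number of ordered 5-tuples from {1,…,8} summing to 12 is 330.
P(sum = 12) = 330/32768 = 165/16384 ≈ 0.0101.

0.0101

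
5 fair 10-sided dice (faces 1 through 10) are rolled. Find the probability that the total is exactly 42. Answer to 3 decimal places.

There are 10^5 = 100000 equally likely outcomes.
The number of ordered 5-tuples from {1,…,10} summing to 42 is 495.
P(sum = 42) = 495/100000 = 99/20000 ≈ 0.005.

0.005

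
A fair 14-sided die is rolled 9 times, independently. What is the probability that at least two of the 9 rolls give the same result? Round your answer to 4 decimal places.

0.9648

P(all 9 different) = 14/14 · 13/14 · ··· · 6/14 ≈ 0.0352.
P(at least two equal) = 1 − 0.0352 = 0.9648.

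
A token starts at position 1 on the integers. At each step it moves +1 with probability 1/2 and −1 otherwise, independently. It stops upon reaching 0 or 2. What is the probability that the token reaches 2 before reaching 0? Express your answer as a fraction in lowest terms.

With a fair step, P(i) = ½P(i−1) + ½P(i+1) with P(0)=0, P(2)=1 has the linear solution P(i) = i/2.
P(1) = 1/2.

1/2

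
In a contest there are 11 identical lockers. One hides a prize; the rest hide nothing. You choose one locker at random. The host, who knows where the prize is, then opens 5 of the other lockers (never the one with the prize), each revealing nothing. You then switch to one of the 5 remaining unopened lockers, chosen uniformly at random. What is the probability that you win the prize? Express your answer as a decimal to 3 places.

Your original locker holds the prize with probability 1/11, so the other 10 collectively hold it with probability 10/11.
The host can always find 5 empty lockers to open, so the reveals don't change that 10/11; it is now spread over the 5 remaining unopened lockers.
P(win by switching) = (10/11) · (1/5) = 2/11 ≈ 0.182.

0.182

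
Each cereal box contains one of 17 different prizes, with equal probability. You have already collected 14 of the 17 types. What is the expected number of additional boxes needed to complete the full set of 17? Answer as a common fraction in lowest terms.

Starting from 14 distinct types, each trial gives a new one with probability (17−i)/17 when i types are held, so the wait for the next new type is 17/(17−i).
E = 17/3 + 17/2 + 17/1 = 187/6.

187/6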